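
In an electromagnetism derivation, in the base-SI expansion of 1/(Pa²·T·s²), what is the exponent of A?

1

Pa = N/m² (pressure = force per area),
    = kg·m⁻¹·s⁻².
So Pa⁻² = kg⁻²·m²·s⁴.
T = Wb/m² (flux density = flux per area),
    = kg·s⁻²·A⁻¹.
So T⁻¹ = kg⁻¹·s²·A.
Combining: Pa⁻²·T⁻¹·s⁻² = (kg⁻²·m²·s⁴) · (kg⁻¹·s²·A) · s⁻² = kg⁻³·m²·s⁴·A.
The exponent of A is 1.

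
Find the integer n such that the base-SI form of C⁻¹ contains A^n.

-1

C = A·s = s·A (charge = current × time).
So C⁻¹ = s⁻¹·A⁻¹.
The exponent of A is -1.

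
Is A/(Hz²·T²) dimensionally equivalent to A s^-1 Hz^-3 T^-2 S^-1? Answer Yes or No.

No

Left side:
  Hz = 1/s = s⁻¹ (frequency is cycles per second).
  So Hz⁻² = s².
  T = Wb/m² (flux density = flux per area),
      = kg·s⁻²·A⁻¹.
  So T⁻² = kg⁻²·s⁴·A².
  Combining: Hz⁻²·A·T⁻² = s² · A · (kg⁻²·s⁴·A²) = kg⁻²·s⁶·A³.
Right side:
  Hz = 1/s = s⁻¹ (frequency is cycles per second).
  So Hz⁻³ = s³.
  T = Wb/m² (flux density = flux per area),
      = kg·s⁻²·A⁻¹.
  So T⁻² = kg⁻²·s⁴·A².
  S = 1/Ω (conductance is reciprocal resistance),
      = kg⁻¹·m⁻²·s³·A².
  So S⁻¹ = kg·m²·s⁻³·A⁻².
  Combining: A·s⁻¹·Hz⁻³·T⁻²·S⁻¹ = A · s⁻¹ · s³ · (kg⁻²·s⁴·A²) · (kg·m²·s⁻³·A⁻²) = kg⁻¹·m²·s³·A.
Left is kg⁻²·s⁶·A³; right is kg⁻¹·m²·s³·A — different.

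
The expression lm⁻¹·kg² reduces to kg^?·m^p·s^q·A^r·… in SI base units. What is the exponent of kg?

2

lm = cd·sr = cd (luminous flux; sr is dimensionless).
So lm⁻¹ = cd⁻¹.
Combining: lm⁻¹·kg² = cd⁻¹ · kg² = kg²·cd⁻¹.
The exponent of kg is 2.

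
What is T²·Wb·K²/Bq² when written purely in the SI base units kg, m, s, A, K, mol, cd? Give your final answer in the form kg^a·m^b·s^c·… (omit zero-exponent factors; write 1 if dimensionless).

T = kg·s⁻²·A⁻¹.
So T² = kg²·s⁻⁴·A⁻².
Wb = kg·m²·s⁻²·A⁻¹.
Bq = s⁻¹.
So Bq⁻² = s².
Combining: T²·Wb·Bq⁻²·K² = (kg²·s⁻⁴·A⁻²) · (kg·m²·s⁻²·A⁻¹) · s² · K² = kg³·m²·s⁻⁴·A⁻³·K².

kg³·m²·s⁻⁴·A⁻³·K²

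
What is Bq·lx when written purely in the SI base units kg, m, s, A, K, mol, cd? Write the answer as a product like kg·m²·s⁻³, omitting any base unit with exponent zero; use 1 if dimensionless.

Bq = 1/s = s⁻¹ (activity is decays per second).
lx = lm/m² (illuminance = luminous flux per area),
    = m⁻²·cd.
Combining: Bq·lx = s⁻¹ · (m⁻²·cd) = m⁻²·s⁻¹·cd.

m⁻²·s⁻¹·cd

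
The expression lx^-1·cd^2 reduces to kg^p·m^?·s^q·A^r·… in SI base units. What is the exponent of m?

lx = m⁻²·cd.
So lx⁻¹ = m²·cd⁻¹.
Combining: lx⁻¹·cd² = (m²·cd⁻¹) · cd² = m²·cd.
The exponent of m is 2.

2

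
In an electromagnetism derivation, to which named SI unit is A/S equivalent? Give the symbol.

S = 1/Ω (conductance is reciprocal resistance),
    = kg⁻¹·m⁻²·s³·A².
So S⁻¹ = kg·m²·s⁻³·A⁻².
Combining: S⁻¹·A = (kg·m²·s⁻³·A⁻²) · A = kg·m²·s⁻³·A⁻¹.
kg·m²·s⁻³·A⁻¹ is the base-SI form of the volt.

V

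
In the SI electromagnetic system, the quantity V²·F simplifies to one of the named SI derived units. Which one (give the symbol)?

V = kg·m²·s⁻³·A⁻¹.
So V² = kg²·m⁴·s⁻⁶·A⁻².
F = kg⁻¹·m⁻²·s⁴·A².
Combining: V²·F = (kg²·m⁴·s⁻⁶·A⁻²) · (kg⁻¹·m⁻²·s⁴·A²) = kg·m²·s⁻².
kg·m²·s⁻² is the base-SI form of the joule.

J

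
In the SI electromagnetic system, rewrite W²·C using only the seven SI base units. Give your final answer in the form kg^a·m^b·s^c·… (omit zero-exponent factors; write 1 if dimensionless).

kg²·m⁴·s⁻⁵·A

W = J/s (power = energy per time),
    = kg·m²·s⁻³.
So W² = kg²·m⁴·s⁻⁶.
C = A·s = s·A (charge = current × time).
Combining: W²·C = (kg²·m⁴·s⁻⁶) · (s·A) = kg²·m⁴·s⁻⁵·A.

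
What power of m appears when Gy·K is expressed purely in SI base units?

2

Gy = J/kg (absorbed dose = energy per mass),
    = m²·s⁻².
Combining: Gy·K = (m²·s⁻²) · K = m²·s⁻²·K.
The exponent of m is 2.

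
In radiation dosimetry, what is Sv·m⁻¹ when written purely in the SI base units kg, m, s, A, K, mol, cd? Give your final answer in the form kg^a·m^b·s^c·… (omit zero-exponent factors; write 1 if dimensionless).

m·s⁻²

Sv = m²·s⁻².
Combining: Sv·m⁻¹ = (m²·s⁻²) · m⁻¹ = m·s⁻².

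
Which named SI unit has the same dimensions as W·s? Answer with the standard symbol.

J

W = kg·m²·s⁻³.
Combining: W·s = (kg·m²·s⁻³) · s = kg·m²·s⁻².
kg·m²·s⁻² is the base-SI form of the joule.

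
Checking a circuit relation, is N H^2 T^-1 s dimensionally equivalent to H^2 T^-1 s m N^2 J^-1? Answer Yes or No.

Yes

Left side:
  N = kg·m/s² = kg·m·s⁻² (force = mass × acceleration).
  H = Wb/A (inductance = flux per current),
      = kg·m²·s⁻²·A⁻².
  So H² = kg²·m⁴·s⁻⁴·A⁻⁴.
  T = Wb/m² (flux density = flux per area),
      = kg·s⁻²·A⁻¹.
  So T⁻¹ = kg⁻¹·s²·A.
  Combining: N·H²·T⁻¹·s = (kg·m·s⁻²) · (kg²·m⁴·s⁻⁴·A⁻⁴) · (kg⁻¹·s²·A) · s = kg²·m⁵·s⁻³·A⁻³.
Right side:
  H = Wb/A (inductance = flux per current),
      = kg·m²·s⁻²·A⁻².
  So H² = kg²·m⁴·s⁻⁴·A⁻⁴.
  T = Wb/m² (flux density = flux per area),
      = kg·s⁻²·A⁻¹.
  So T⁻¹ = kg⁻¹·s²·A.
  N = kg·m/s² = kg·m·s⁻² (force = mass × acceleration).
  So N² = kg²·m²·s⁻⁴.
  J = N·m (work = force × distance),
      = kg·m²·s⁻².
  So J⁻¹ = kg⁻¹·m⁻²·s².
  Combining: H²·T⁻¹·s·m·N²·J⁻¹ = (kg²·m⁴·s⁻⁴·A⁻⁴) · (kg⁻¹·s²·A) · s · m · (kg²·m²·s⁻⁴) · (kg⁻¹·m⁻²·s²) = kg²·m⁵·s⁻³·A⁻³.
Both reduce to kg²·m⁵·s⁻³·A⁻³.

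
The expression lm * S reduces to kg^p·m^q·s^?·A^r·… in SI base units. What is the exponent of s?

lm = cd.
S = kg⁻¹·m⁻²·s³·A².
Combining: lm·S = cd · (kg⁻¹·m⁻²·s³·A²) = kg⁻¹·m⁻²·s³·A²·cd.
The exponent of s is 3.

3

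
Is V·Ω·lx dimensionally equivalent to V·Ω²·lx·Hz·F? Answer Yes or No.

Left side:
  V = W/A (potential = power per current),
      = kg·m²·s⁻³·A⁻¹.
  Ω = V/A (resistance = voltage per current),
      = kg·m²·s⁻³·A⁻².
  lx = lm/m² (illuminance = luminous flux per area),
      = m⁻²·cd.
  Combining: V·Ω·lx = (kg·m²·s⁻³·A⁻¹) · (kg·m²·s⁻³·A⁻²) · (m⁻²·cd) = kg²·m²·s⁻⁶·A⁻³·cd.
Right side:
  V = kg·m²·s⁻³·A⁻¹.
  Ω = kg·m²·s⁻³·A⁻².
  So Ω² = kg²·m⁴·s⁻⁶·A⁻⁴.
  lx = m⁻²·cd.
  Hz = s⁻¹.
  F = kg⁻¹·m⁻²·s⁴·A².
  Combining: V·Ω²·lx·Hz·F = (kg·m²·s⁻³·A⁻¹) · (kg²·m⁴·s⁻⁶·A⁻⁴) · (m⁻²·cd) · s⁻¹ · (kg⁻¹·m⁻²·s⁴·A²) = kg²·m²·s⁻⁶·A⁻³·cd.
Both reduce to kg²·m²·s⁻⁶·A⁻³·cd.

Yes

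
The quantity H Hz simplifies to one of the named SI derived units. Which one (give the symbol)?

H = Wb/A (inductance = flux per current),
    = kg·m²·s⁻²·A⁻².
Hz = 1/s = s⁻¹ (frequency is cycles per second).
Combining: H·Hz = (kg·m²·s⁻²·A⁻²) · s⁻¹ = kg·m²·s⁻³·A⁻².
kg·m²·s⁻³·A⁻² is the base-SI form of the ohm.

Ω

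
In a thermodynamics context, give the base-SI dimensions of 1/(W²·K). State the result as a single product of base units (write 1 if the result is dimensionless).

W = kg·m²·s⁻³.
So W⁻² = kg⁻²·m⁻⁴·s⁶.
Combining: W⁻²·K⁻¹ = (kg⁻²·m⁻⁴·s⁶) · K⁻¹ = kg⁻²·m⁻⁴·s⁶·K⁻¹.

kg⁻²·m⁻⁴·s⁶·K⁻¹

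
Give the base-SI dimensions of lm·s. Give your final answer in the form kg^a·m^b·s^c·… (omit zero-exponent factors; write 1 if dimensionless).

s·cd

lm = cd·sr = cd (luminous flux; sr is dimensionless).
Combining: lm·s = cd · s = s·cd.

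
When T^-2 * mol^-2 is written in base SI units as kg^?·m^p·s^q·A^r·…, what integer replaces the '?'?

-2

T = kg·s⁻²·A⁻¹.
So T⁻² = kg⁻²·s⁴·A².
Combining: T⁻²·mol⁻² = (kg⁻²·s⁴·A²) · mol⁻² = kg⁻²·s⁴·A²·mol⁻².
The exponent of kg is -2.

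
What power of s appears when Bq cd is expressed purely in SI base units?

-1

Bq = s⁻¹.
Combining: Bq·cd = s⁻¹ · cd = s⁻¹·cd.
The exponent of s is -1.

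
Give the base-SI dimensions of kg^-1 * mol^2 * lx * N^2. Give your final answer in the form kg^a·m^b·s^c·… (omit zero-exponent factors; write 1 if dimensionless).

lx = lm/m² (illuminance = luminous flux per area),
    = m⁻²·cd.
N = kg·m/s² = kg·m·s⁻² (force = mass × acceleration).
So N² = kg²·m²·s⁻⁴.
Combining: kg⁻¹·mol²·lx·N² = kg⁻¹ · mol² · (m⁻²·cd) · (kg²·m²·s⁻⁴) = kg·s⁻⁴·mol²·cd.

kg·s⁻⁴·mol²·cd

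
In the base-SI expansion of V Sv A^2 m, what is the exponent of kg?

V = W/A (potential = power per current),
    = kg·m²·s⁻³·A⁻¹.
Sv = J/kg (equivalent dose = energy per mass),
    = m²·s⁻².
Combining: V·Sv·A²·m = (kg·m²·s⁻³·A⁻¹) · (m²·s⁻²) · A² · m = kg·m⁵·s⁻⁵·A.
The exponent of kg is 1.

1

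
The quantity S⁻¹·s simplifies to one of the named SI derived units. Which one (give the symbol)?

S = kg⁻¹·m⁻²·s³·A².
So S⁻¹ = kg·m²·s⁻³·A⁻².
Combining: S⁻¹·s = (kg·m²·s⁻³·A⁻²) · s = kg·m²·s⁻²·A⁻².
kg·m²·s⁻²·A⁻² is the base-SI form of the henry.

H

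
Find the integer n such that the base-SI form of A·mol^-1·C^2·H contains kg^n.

1

C = A·s = s·A (charge = current × time).
So C² = s²·A².
H = Wb/A (inductance = flux per current),
    = kg·m²·s⁻²·A⁻².
Combining: A·mol⁻¹·C²·H = A · mol⁻¹ · (s²·A²) · (kg·m²·s⁻²·A⁻²) = kg·m²·A·mol⁻¹.
The exponent of kg is 1.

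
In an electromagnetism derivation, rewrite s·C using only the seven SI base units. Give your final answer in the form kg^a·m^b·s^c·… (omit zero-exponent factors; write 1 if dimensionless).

C = s·A.
Combining: s·C = s · (s·A) = s²·A.

s²·A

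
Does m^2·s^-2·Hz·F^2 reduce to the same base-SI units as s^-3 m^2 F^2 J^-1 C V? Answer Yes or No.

Yes

Left side:
  Hz = s⁻¹.
  F = kg⁻¹·m⁻²·s⁴·A².
  So F² = kg⁻²·m⁻⁴·s⁸·A⁴.
  Combining: m²·s⁻²·Hz·F² = m² · s⁻² · s⁻¹ · (kg⁻²·m⁻⁴·s⁸·A⁴) = kg⁻²·m⁻²·s⁵·A⁴.
Right side:
  F = C/V (capacitance = charge per voltage),
      = A·s/(kg·m²·s⁻³·A⁻¹) (substituting C and V),
      = kg⁻¹·m⁻²·s⁴·A².
  So F² = kg⁻²·m⁻⁴·s⁸·A⁴.
  J = N·m (work = force × distance),
      = kg·m²·s⁻².
  So J⁻¹ = kg⁻¹·m⁻²·s².
  C = A·s = s·A (charge = current × time).
  V = W/A (potential = power per current),
      = kg·m²·s⁻³·A⁻¹.
  Combining: s⁻³·m²·F²·J⁻¹·C·V = s⁻³ · m² · (kg⁻²·m⁻⁴·s⁸·A⁴) · (kg⁻¹·m⁻²·s²) · (s·A) · (kg·m²·s⁻³·A⁻¹) = kg⁻²·m⁻²·s⁵·A⁴.
Both reduce to kg⁻²·m⁻²·s⁵·A⁴.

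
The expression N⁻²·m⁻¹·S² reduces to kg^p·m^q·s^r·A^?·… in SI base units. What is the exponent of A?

N = kg·m/s² = kg·m·s⁻² (force = mass × acceleration).
So N⁻² = kg⁻²·m⁻²·s⁴.
S = 1/Ω (conductance is reciprocal resistance),
    = kg⁻¹·m⁻²·s³·A².
So S² = kg⁻²·m⁻⁴·s⁶·A⁴.
Combining: N⁻²·m⁻¹·S² = (kg⁻²·m⁻²·s⁴) · m⁻¹ · (kg⁻²·m⁻⁴·s⁶·A⁴) = kg⁻⁴·m⁻⁷·s¹⁰·A⁴.
The exponent of A is 4.

4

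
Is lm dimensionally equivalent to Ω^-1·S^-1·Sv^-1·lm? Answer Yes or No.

No

Left side:
  lm = cd.
Right side:
  Ω = V/A (resistance = voltage per current),
      = kg·m²·s⁻³·A⁻².
  So Ω⁻¹ = kg⁻¹·m⁻²·s³·A².
  S = 1/Ω (conductance is reciprocal resistance),
      = kg⁻¹·m⁻²·s³·A².
  So S⁻¹ = kg·m²·s⁻³·A⁻².
  Sv = J/kg (equivalent dose = energy per mass),
      = m²·s⁻².
  So Sv⁻¹ = m⁻²·s².
  lm = cd·sr = cd (luminous flux; sr is dimensionless).
  Combining: Ω⁻¹·S⁻¹·Sv⁻¹·lm = (kg⁻¹·m⁻²·s³·A²) · (kg·m²·s⁻³·A⁻²) · (m⁻²·s²) · cd = m⁻²·s²·cd.
Left is cd; right is m⁻²·s²·cd — different.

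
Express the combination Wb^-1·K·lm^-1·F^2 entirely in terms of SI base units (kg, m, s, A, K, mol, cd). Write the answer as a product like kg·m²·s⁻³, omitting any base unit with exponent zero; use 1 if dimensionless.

kg⁻³·m⁻⁶·s¹⁰·A⁵·K·cd⁻¹

Wb = V·s (flux: a volt is a weber per second),
    = kg·m²·s⁻²·A⁻¹.
So Wb⁻¹ = kg⁻¹·m⁻²·s²·A.
lm = cd·sr = cd (luminous flux; sr is dimensionless).
So lm⁻¹ = cd⁻¹.
F = C/V (capacitance = charge per voltage),
    = A·s/(kg·m²·s⁻³·A⁻¹) (substituting C and V),
    = kg⁻¹·m⁻²·s⁴·A².
So F² = kg⁻²·m⁻⁴·s⁸·A⁴.
Combining: Wb⁻¹·K·lm⁻¹·F² = (kg⁻¹·m⁻²·s²·A) · K · cd⁻¹ · (kg⁻²·m⁻⁴·s⁸·A⁴) = kg⁻³·m⁻⁶·s¹⁰·A⁵·K·cd⁻¹.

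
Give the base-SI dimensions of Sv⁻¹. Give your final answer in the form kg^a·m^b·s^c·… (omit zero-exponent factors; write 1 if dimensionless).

m⁻²·s²

Sv = m²·s⁻².
So Sv⁻¹ = m⁻²·s².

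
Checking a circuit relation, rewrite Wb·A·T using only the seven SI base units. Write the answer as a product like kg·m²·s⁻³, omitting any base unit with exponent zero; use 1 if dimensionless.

Wb = V·s (flux: a volt is a weber per second),
    = kg·m²·s⁻²·A⁻¹.
T = Wb/m² (flux density = flux per area),
    = kg·s⁻²·A⁻¹.
Combining: Wb·A·T = (kg·m²·s⁻²·A⁻¹) · A · (kg·s⁻²·A⁻¹) = kg²·m²·s⁻⁴·A⁻¹.

kg²·m²·s⁻⁴·A⁻¹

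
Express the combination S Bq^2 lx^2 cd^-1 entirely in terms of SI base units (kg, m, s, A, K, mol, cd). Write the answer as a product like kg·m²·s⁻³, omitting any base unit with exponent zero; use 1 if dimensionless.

S = kg⁻¹·m⁻²·s³·A².
Bq = s⁻¹.
So Bq² = s⁻².
lx = m⁻²·cd.
So lx² = m⁻⁴·cd².
Combining: S·Bq²·lx²·cd⁻¹ = (kg⁻¹·m⁻²·s³·A²) · s⁻² · (m⁻⁴·cd²) · cd⁻¹ = kg⁻¹·m⁻⁶·s·A²·cd.

kg⁻¹·m⁻⁶·s·A²·cd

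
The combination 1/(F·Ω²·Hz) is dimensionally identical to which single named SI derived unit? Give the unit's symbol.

F = kg⁻¹·m⁻²·s⁴·A².
So F⁻¹ = kg·m²·s⁻⁴·A⁻².
Ω = kg·m²·s⁻³·A⁻².
So Ω⁻² = kg⁻²·m⁻⁴·s⁶·A⁴.
Hz = s⁻¹.
So Hz⁻¹ = s.
Combining: F⁻¹·Ω⁻²·Hz⁻¹ = (kg·m²·s⁻⁴·A⁻²) · (kg⁻²·m⁻⁴·s⁶·A⁴) · s = kg⁻¹·m⁻²·s³·A².
kg⁻¹·m⁻²·s³·A² is the base-SI form of the siemens.

S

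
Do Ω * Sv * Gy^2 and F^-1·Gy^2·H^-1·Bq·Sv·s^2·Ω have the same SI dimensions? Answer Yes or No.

Left side:
  Ω = V/A (resistance = voltage per current),
      = kg·m²·s⁻³·A⁻².
  Sv = J/kg (equivalent dose = energy per mass),
      = m²·s⁻².
  Gy = J/kg (absorbed dose = energy per mass),
      = m²·s⁻².
  So Gy² = m⁴·s⁻⁴.
  Combining: Ω·Sv·Gy² = (kg·m²·s⁻³·A⁻²) · (m²·s⁻²) · (m⁴·s⁻⁴) = kg·m⁸·s⁻⁹·A⁻².
Right side:
  F = C/V (capacitance = charge per voltage),
      = A·s/(kg·m²·s⁻³·A⁻¹) (substituting C and V),
      = kg⁻¹·m⁻²·s⁴·A².
  So F⁻¹ = kg·m²·s⁻⁴·A⁻².
  Gy = J/kg (absorbed dose = energy per mass),
      = m²·s⁻².
  So Gy² = m⁴·s⁻⁴.
  H = Wb/A (inductance = flux per current),
      = kg·m²·s⁻²·A⁻².
  So H⁻¹ = kg⁻¹·m⁻²·s²·A².
  Bq = 1/s = s⁻¹ (activity is decays per second).
  Sv = J/kg (equivalent dose = energy per mass),
      = m²·s⁻².
  Ω = V/A (resistance = voltage per current),
      = kg·m²·s⁻³·A⁻².
  Combining: F⁻¹·Gy²·H⁻¹·Bq·Sv·s²·Ω = (kg·m²·s⁻⁴·A⁻²) · (m⁴·s⁻⁴) · (kg⁻¹·m⁻²·s²·A²) · s⁻¹ · (m²·s⁻²) · s² · (kg·m²·s⁻³·A⁻²) = kg·m⁸·s⁻¹⁰·A⁻².
Left is kg·m⁸·s⁻⁹·A⁻²; right is kg·m⁸·s⁻¹⁰·A⁻² — different.

No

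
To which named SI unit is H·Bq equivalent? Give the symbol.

H = Wb/A (inductance = flux per current),
    = kg·m²·s⁻²·A⁻².
Bq = 1/s = s⁻¹ (activity is decays per second).
Combining: H·Bq = (kg·m²·s⁻²·A⁻²) · s⁻¹ = kg·m²·s⁻³·A⁻².
kg·m²·s⁻³·A⁻² is the base-SI form of the ohm.

Ω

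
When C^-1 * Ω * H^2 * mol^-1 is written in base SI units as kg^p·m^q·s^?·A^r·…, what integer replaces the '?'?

C = s·A.
So C⁻¹ = s⁻¹·A⁻¹.
Ω = kg·m²·s⁻³·A⁻².
H = kg·m²·s⁻²·A⁻².
So H² = kg²·m⁴·s⁻⁴·A⁻⁴.
Combining: C⁻¹·Ω·H²·mol⁻¹ = (s⁻¹·A⁻¹) · (kg·m²·s⁻³·A⁻²) · (kg²·m⁴·s⁻⁴·A⁻⁴) · mol⁻¹ = kg³·m⁶·s⁻⁸·A⁻⁷·mol⁻¹.
The exponent of s is -8.

-8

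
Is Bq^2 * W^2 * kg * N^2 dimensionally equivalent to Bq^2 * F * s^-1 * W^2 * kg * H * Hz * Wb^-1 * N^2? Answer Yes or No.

Left side:
  Bq = 1/s = s⁻¹ (activity is decays per second).
  So Bq² = s⁻².
  W = J/s (power = energy per time),
      = kg·m²·s⁻³.
  So W² = kg²·m⁴·s⁻⁶.
  N = kg·m/s² = kg·m·s⁻² (force = mass × acceleration).
  So N² = kg²·m²·s⁻⁴.
  Combining: Bq²·W²·kg·N² = s⁻² · (kg²·m⁴·s⁻⁶) · kg · (kg²·m²·s⁻⁴) = kg⁵·m⁶·s⁻¹².
Right side:
  Bq = 1/s = s⁻¹ (activity is decays per second).
  So Bq² = s⁻².
  F = C/V (capacitance = charge per voltage),
      = A·s/(kg·m²·s⁻³·A⁻¹) (substituting C and V),
      = kg⁻¹·m⁻²·s⁴·A².
  W = J/s (power = energy per time),
      = kg·m²·s⁻³.
  So W² = kg²·m⁴·s⁻⁶.
  H = Wb/A (inductance = flux per current),
      = kg·m²·s⁻²·A⁻².
  Hz = 1/s = s⁻¹ (frequency is cycles per second).
  Wb = V·s (flux: a volt is a weber per second),
      = kg·m²·s⁻²·A⁻¹.
  So Wb⁻¹ = kg⁻¹·m⁻²·s²·A.
  N = kg·m/s² = kg·m·s⁻² (force = mass × acceleration).
  So N² = kg²·m²·s⁻⁴.
  Combining: Bq²·F·s⁻¹·W²·kg·H·Hz·Wb⁻¹·N² = s⁻² · (kg⁻¹·m⁻²·s⁴·A²) · s⁻¹ · (kg²·m⁴·s⁻⁶) · kg · (kg·m²·s⁻²·A⁻²) · s⁻¹ · (kg⁻¹·m⁻²·s²·A) · (kg²·m²·s⁻⁴) = kg⁴·m⁴·s⁻¹⁰·A.
Left is kg⁵·m⁶·s⁻¹²; right is kg⁴·m⁴·s⁻¹⁰·A — different.

No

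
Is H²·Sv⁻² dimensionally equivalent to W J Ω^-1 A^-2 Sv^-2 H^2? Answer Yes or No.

No

Left side:
  H = kg·m²·s⁻²·A⁻².
  So H² = kg²·m⁴·s⁻⁴·A⁻⁴.
  Sv = m²·s⁻².
  So Sv⁻² = m⁻⁴·s⁴.
  Combining: H²·Sv⁻² = (kg²·m⁴·s⁻⁴·A⁻⁴) · (m⁻⁴·s⁴) = kg²·A⁻⁴.
Right side:
  W = J/s (power = energy per time),
      = kg·m²·s⁻³.
  J = N·m (work = force × distance),
      = kg·m²·s⁻².
  Ω = V/A (resistance = voltage per current),
      = kg·m²·s⁻³·A⁻².
  So Ω⁻¹ = kg⁻¹·m⁻²·s³·A².
  Sv = J/kg (equivalent dose = energy per mass),
      = m²·s⁻².
  So Sv⁻² = m⁻⁴·s⁴.
  H = Wb/A (inductance = flux per current),
      = kg·m²·s⁻²·A⁻².
  So H² = kg²·m⁴·s⁻⁴·A⁻⁴.
  Combining: W·J·Ω⁻¹·A⁻²·Sv⁻²·H² = (kg·m²·s⁻³) · (kg·m²·s⁻²) · (kg⁻¹·m⁻²·s³·A²) · A⁻² · (m⁻⁴·s⁴) · (kg²·m⁴·s⁻⁴·A⁻⁴) = kg³·m²·s⁻²·A⁻⁴.
Left is kg²·A⁻⁴; right is kg³·m²·s⁻²·A⁻⁴ — different.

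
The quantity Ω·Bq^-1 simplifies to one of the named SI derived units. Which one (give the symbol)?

H

Ω = V/A (resistance = voltage per current),
    = kg·m²·s⁻³·A⁻².
Bq = 1/s = s⁻¹ (activity is decays per second).
So Bq⁻¹ = s.
Combining: Ω·Bq⁻¹ = (kg·m²·s⁻³·A⁻²) · s = kg·m²·s⁻²·A⁻².
kg·m²·s⁻²·A⁻² is the base-SI form of the henry.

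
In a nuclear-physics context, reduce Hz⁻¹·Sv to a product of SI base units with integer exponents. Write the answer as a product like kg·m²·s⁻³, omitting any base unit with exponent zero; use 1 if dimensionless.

m²·s⁻¹

Hz = 1/s = s⁻¹ (frequency is cycles per second).
So Hz⁻¹ = s.
Sv = J/kg (equivalent dose = energy per mass),
    = m²·s⁻².
Combining: Hz⁻¹·Sv = s · (m²·s⁻²) = m²·s⁻¹.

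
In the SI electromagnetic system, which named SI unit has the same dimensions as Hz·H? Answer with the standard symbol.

Ω

Hz = s⁻¹.
H = kg·m²·s⁻²·A⁻².
Combining: Hz·H = s⁻¹ · (kg·m²·s⁻²·A⁻²) = kg·m²·s⁻³·A⁻².
kg·m²·s⁻³·A⁻² is the base-SI form of the ohm.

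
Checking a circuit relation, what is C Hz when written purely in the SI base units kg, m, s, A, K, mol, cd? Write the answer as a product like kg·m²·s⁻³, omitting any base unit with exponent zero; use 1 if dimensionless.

C = s·A.
Hz = s⁻¹.
Combining: C·Hz = (s·A) · s⁻¹ = A.

A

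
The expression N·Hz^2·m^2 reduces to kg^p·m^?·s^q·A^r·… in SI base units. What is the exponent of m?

3

N = kg·m/s² = kg·m·s⁻² (force = mass × acceleration).
Hz = 1/s = s⁻¹ (frequency is cycles per second).
So Hz² = s⁻².
Combining: N·Hz²·m² = (kg·m·s⁻²) · s⁻² · m² = kg·m³·s⁻⁴.
The exponent of m is 3.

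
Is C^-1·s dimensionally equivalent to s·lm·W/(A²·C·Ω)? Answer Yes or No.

Left side:
  C = A·s = s·A (charge = current × time).
  So C⁻¹ = s⁻¹·A⁻¹.
  Combining: C⁻¹·s = (s⁻¹·A⁻¹) · s = A⁻¹.
Right side:
  C = s·A.
  So C⁻¹ = s⁻¹·A⁻¹.
  lm = cd.
  W = kg·m²·s⁻³.
  Ω = kg·m²·s⁻³·A⁻².
  So Ω⁻¹ = kg⁻¹·m⁻²·s³·A².
  Combining: A⁻²·s·C⁻¹·lm·W·Ω⁻¹ = A⁻² · s · (s⁻¹·A⁻¹) · cd · (kg·m²·s⁻³) · (kg⁻¹·m⁻²·s³·A²) = A⁻¹·cd.
Left is A⁻¹; right is A⁻¹·cd — different.

No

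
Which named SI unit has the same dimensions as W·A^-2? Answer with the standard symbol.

W = kg·m²·s⁻³.
Combining: W·A⁻² = (kg·m²·s⁻³) · A⁻² = kg·m²·s⁻³·A⁻².
kg·m²·s⁻³·A⁻² is the base-SI form of the ohm.

Ω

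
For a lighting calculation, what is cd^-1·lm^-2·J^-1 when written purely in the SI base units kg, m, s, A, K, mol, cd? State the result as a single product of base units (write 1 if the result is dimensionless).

kg⁻¹·m⁻²·s²·cd⁻³

lm = cd·sr = cd (luminous flux; sr is dimensionless).
So lm⁻² = cd⁻².
J = N·m (work = force × distance),
    = kg·m²·s⁻².
So J⁻¹ = kg⁻¹·m⁻²·s².
Combining: cd⁻¹·lm⁻²·J⁻¹ = cd⁻¹ · cd⁻² · (kg⁻¹·m⁻²·s²) = kg⁻¹·m⁻²·s²·cd⁻³.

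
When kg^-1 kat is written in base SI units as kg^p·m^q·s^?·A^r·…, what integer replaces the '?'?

-1

kat = mol/s = s⁻¹·mol (catalytic activity).
Combining: kg⁻¹·kat = kg⁻¹ · (s⁻¹·mol) = kg⁻¹·s⁻¹·mol.
The exponent of s is -1.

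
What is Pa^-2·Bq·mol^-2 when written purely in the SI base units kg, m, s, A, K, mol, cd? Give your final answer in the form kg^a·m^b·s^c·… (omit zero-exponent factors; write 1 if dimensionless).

kg⁻²·m²·s³·mol⁻²

Pa = N/m² (pressure = force per area),
    = kg·m⁻¹·s⁻².
So Pa⁻² = kg⁻²·m²·s⁴.
Bq = 1/s = s⁻¹ (activity is decays per second).
Combining: Pa⁻²·Bq·mol⁻² = (kg⁻²·m²·s⁴) · s⁻¹ · mol⁻² = kg⁻²·m²·s³·mol⁻².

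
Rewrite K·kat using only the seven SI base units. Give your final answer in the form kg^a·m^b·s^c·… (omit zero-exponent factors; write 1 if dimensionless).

kat = s⁻¹·mol.
Combining: K·kat = K · (s⁻¹·mol) = s⁻¹·K·mol.

s⁻¹·K·mol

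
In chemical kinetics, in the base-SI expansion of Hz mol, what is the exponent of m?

0

Hz = s⁻¹.
Combining: Hz·mol = s⁻¹ · mol = s⁻¹·mol.
The exponent of m is 0.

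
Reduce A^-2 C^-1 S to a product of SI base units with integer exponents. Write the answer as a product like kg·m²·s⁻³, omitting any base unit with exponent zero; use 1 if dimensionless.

C = s·A.
So C⁻¹ = s⁻¹·A⁻¹.
S = kg⁻¹·m⁻²·s³·A².
Combining: A⁻²·C⁻¹·S = A⁻² · (s⁻¹·A⁻¹) · (kg⁻¹·m⁻²·s³·A²) = kg⁻¹·m⁻²·s²·A⁻¹.

kg⁻¹·m⁻²·s²·A⁻¹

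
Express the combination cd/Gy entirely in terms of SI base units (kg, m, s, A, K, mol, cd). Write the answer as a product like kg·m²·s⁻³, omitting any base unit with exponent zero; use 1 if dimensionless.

Gy = J/kg (absorbed dose = energy per mass),
    = m²·s⁻².
So Gy⁻¹ = m⁻²·s².
Combining: cd·Gy⁻¹ = cd · (m⁻²·s²) = m⁻²·s²·cd.

m⁻²·s²·cd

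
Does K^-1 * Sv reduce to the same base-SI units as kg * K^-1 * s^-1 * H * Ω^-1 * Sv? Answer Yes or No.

No

Left side:
  Sv = m²·s⁻².
  Combining: K⁻¹·Sv = K⁻¹ · (m²·s⁻²) = m²·s⁻²·K⁻¹.
Right side:
  H = kg·m²·s⁻²·A⁻².
  Ω = kg·m²·s⁻³·A⁻².
  So Ω⁻¹ = kg⁻¹·m⁻²·s³·A².
  Sv = m²·s⁻².
  Combining: kg·K⁻¹·s⁻¹·H·Ω⁻¹·Sv = kg · K⁻¹ · s⁻¹ · (kg·m²·s⁻²·A⁻²) · (kg⁻¹·m⁻²·s³·A²) · (m²·s⁻²) = kg·m²·s⁻²·K⁻¹.
Left is m²·s⁻²·K⁻¹; right is kg·m²·s⁻²·K⁻¹ — different.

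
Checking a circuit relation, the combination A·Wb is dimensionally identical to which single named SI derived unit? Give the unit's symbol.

Wb = V·s (flux: a volt is a weber per second),
    = kg·m²·s⁻²·A⁻¹.
Combining: A·Wb = A · (kg·m²·s⁻²·A⁻¹) = kg·m²·s⁻².
kg·m²·s⁻² is the base-SI form of the joule.

J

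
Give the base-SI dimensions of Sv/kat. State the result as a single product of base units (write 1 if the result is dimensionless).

m²·s⁻¹·mol⁻¹

kat = mol/s = s⁻¹·mol (catalytic activity).
So kat⁻¹ = s·mol⁻¹.
Sv = J/kg (equivalent dose = energy per mass),
    = m²·s⁻².
Combining: kat⁻¹·Sv = (s·mol⁻¹) · (m²·s⁻²) = m²·s⁻¹·mol⁻¹.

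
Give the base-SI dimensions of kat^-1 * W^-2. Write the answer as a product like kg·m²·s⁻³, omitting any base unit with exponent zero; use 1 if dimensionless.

kat = mol/s = s⁻¹·mol (catalytic activity).
So kat⁻¹ = s·mol⁻¹.
W = J/s (power = energy per time),
    = kg·m²·s⁻³.
So W⁻² = kg⁻²·m⁻⁴·s⁶.
Combining: kat⁻¹·W⁻² = (s·mol⁻¹) · (kg⁻²·m⁻⁴·s⁶) = kg⁻²·m⁻⁴·s⁷·mol⁻¹.

kg⁻²·m⁻⁴·s⁷·mol⁻¹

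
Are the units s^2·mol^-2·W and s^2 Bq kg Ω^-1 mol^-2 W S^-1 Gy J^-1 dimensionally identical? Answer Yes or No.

No

Left side:
  W = J/s (power = energy per time),
      = kg·m²·s⁻³.
  Combining: s²·mol⁻²·W = s² · mol⁻² · (kg·m²·s⁻³) = kg·m²·s⁻¹·mol⁻².
Right side:
  Bq = s⁻¹.
  Ω = kg·m²·s⁻³·A⁻².
  So Ω⁻¹ = kg⁻¹·m⁻²·s³·A².
  W = kg·m²·s⁻³.
  S = kg⁻¹·m⁻²·s³·A².
  So S⁻¹ = kg·m²·s⁻³·A⁻².
  Gy = m²·s⁻².
  J = kg·m²·s⁻².
  So J⁻¹ = kg⁻¹·m⁻²·s².
  Combining: s²·Bq·kg·Ω⁻¹·mol⁻²·W·S⁻¹·Gy·J⁻¹ = s² · s⁻¹ · kg · (kg⁻¹·m⁻²·s³·A²) · mol⁻² · (kg·m²·s⁻³) · (kg·m²·s⁻³·A⁻²) · (m²·s⁻²) · (kg⁻¹·m⁻²·s²) = kg·m²·s⁻²·mol⁻².
Left is kg·m²·s⁻¹·mol⁻²; right is kg·m²·s⁻²·mol⁻² — different.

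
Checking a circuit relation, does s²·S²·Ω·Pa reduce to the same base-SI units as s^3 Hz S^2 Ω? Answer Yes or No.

No

Left side:
  S = 1/Ω (conductance is reciprocal resistance),
      = kg⁻¹·m⁻²·s³·A².
  So S² = kg⁻²·m⁻⁴·s⁶·A⁴.
  Ω = V/A (resistance = voltage per current),
      = kg·m²·s⁻³·A⁻².
  Pa = N/m² (pressure = force per area),
      = kg·m⁻¹·s⁻².
  Combining: s²·S²·Ω·Pa = s² · (kg⁻²·m⁻⁴·s⁶·A⁴) · (kg·m²·s⁻³·A⁻²) · (kg·m⁻¹·s⁻²) = m⁻³·s³·A².
Right side:
  Hz = 1/s = s⁻¹ (frequency is cycles per second).
  S = 1/Ω (conductance is reciprocal resistance),
      = kg⁻¹·m⁻²·s³·A².
  So S² = kg⁻²·m⁻⁴·s⁶·A⁴.
  Ω = V/A (resistance = voltage per current),
      = kg·m²·s⁻³·A⁻².
  Combining: s³·Hz·S²·Ω = s³ · s⁻¹ · (kg⁻²·m⁻⁴·s⁶·A⁴) · (kg·m²·s⁻³·A⁻²) = kg⁻¹·m⁻²·s⁵·A².
Left is m⁻³·s³·A²; right is kg⁻¹·m⁻²·s⁵·A² — different.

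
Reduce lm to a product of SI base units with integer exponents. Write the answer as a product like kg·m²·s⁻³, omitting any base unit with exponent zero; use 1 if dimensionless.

lm = cd·sr = cd (luminous flux; sr is dimensionless).

cd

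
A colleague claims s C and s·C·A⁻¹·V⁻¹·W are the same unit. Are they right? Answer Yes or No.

Yes

Left side:
  C = A·s = s·A (charge = current × time).
  Combining: s·C = s · (s·A) = s²·A.
Right side:
  C = s·A.
  V = kg·m²·s⁻³·A⁻¹.
  So V⁻¹ = kg⁻¹·m⁻²·s³·A.
  W = kg·m²·s⁻³.
  Combining: s·C·A⁻¹·V⁻¹·W = s · (s·A) · A⁻¹ · (kg⁻¹·m⁻²·s³·A) · (kg·m²·s⁻³) = s²·A.
Both reduce to s²·A.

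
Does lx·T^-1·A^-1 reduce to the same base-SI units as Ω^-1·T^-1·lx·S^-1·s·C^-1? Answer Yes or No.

Left side:
  lx = m⁻²·cd.
  T = kg·s⁻²·A⁻¹.
  So T⁻¹ = kg⁻¹·s²·A.
  Combining: lx·T⁻¹·A⁻¹ = (m⁻²·cd) · (kg⁻¹·s²·A) · A⁻¹ = kg⁻¹·m⁻²·s²·cd.
Right side:
  Ω = kg·m²·s⁻³·A⁻².
  So Ω⁻¹ = kg⁻¹·m⁻²·s³·A².
  T = kg·s⁻²·A⁻¹.
  So T⁻¹ = kg⁻¹·s²·A.
  lx = m⁻²·cd.
  S = kg⁻¹·m⁻²·s³·A².
  So S⁻¹ = kg·m²·s⁻³·A⁻².
  C = s·A.
  So C⁻¹ = s⁻¹·A⁻¹.
  Combining: Ω⁻¹·T⁻¹·lx·S⁻¹·s·C⁻¹ = (kg⁻¹·m⁻²·s³·A²) · (kg⁻¹·s²·A) · (m⁻²·cd) · (kg·m²·s⁻³·A⁻²) · s · (s⁻¹·A⁻¹) = kg⁻¹·m⁻²·s²·cd.
Both reduce to kg⁻¹·m⁻²·s²·cd.

Yes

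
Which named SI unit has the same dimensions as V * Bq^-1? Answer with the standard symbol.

V = W/A (potential = power per current),
    = kg·m²·s⁻³·A⁻¹.
Bq = 1/s = s⁻¹ (activity is decays per second).
So Bq⁻¹ = s.
Combining: V·Bq⁻¹ = (kg·m²·s⁻³·A⁻¹) · s = kg·m²·s⁻²·A⁻¹.
kg·m²·s⁻²·A⁻¹ is the base-SI form of the weber.

Wb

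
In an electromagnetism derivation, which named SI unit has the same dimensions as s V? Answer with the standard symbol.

V = W/A (potential = power per current),
    = kg·m²·s⁻³·A⁻¹.
Combining: s·V = s · (kg·m²·s⁻³·A⁻¹) = kg·m²·s⁻²·A⁻¹.
kg·m²·s⁻²·A⁻¹ is the base-SI form of the weber.

Wb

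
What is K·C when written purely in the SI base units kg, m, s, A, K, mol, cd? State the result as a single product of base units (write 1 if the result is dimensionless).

C = A·s = s·A (charge = current × time).
Combining: K·C = K · (s·A) = s·A·K.

s·A·K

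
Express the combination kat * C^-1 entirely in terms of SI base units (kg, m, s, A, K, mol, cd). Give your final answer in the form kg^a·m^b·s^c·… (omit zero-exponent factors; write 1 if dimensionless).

s⁻²·A⁻¹·mol

kat = mol/s = s⁻¹·mol (catalytic activity).
C = A·s = s·A (charge = current × time).
So C⁻¹ = s⁻¹·A⁻¹.
Combining: kat·C⁻¹ = (s⁻¹·mol) · (s⁻¹·A⁻¹) = s⁻²·A⁻¹·mol.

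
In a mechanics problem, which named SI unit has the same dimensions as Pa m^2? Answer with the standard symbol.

N

Pa = N/m² (pressure = force per area),
    = kg·m⁻¹·s⁻².
Combining: Pa·m² = (kg·m⁻¹·s⁻²) · m² = kg·m·s⁻².
kg·m·s⁻² is the base-SI form of the newton.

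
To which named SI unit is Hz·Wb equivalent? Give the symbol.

Hz = 1/s = s⁻¹ (frequency is cycles per second).
Wb = V·s (flux: a volt is a weber per second),
    = kg·m²·s⁻²·A⁻¹.
Combining: Hz·Wb = s⁻¹ · (kg·m²·s⁻²·A⁻¹) = kg·m²·s⁻³·A⁻¹.
kg·m²·s⁻³·A⁻¹ is the base-SI form of the volt.

V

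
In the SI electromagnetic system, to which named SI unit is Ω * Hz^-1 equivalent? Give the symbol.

Ω = V/A (resistance = voltage per current),
    = kg·m²·s⁻³·A⁻².
Hz = 1/s = s⁻¹ (frequency is cycles per second).
So Hz⁻¹ = s.
Combining: Ω·Hz⁻¹ = (kg·m²·s⁻³·A⁻²) · s = kg·m²·s⁻²·A⁻².
kg·m²·s⁻²·A⁻² is the base-SI form of the henry.

H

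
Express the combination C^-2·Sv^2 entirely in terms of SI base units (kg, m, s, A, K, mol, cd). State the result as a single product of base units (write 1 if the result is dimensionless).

C = A·s = s·A (charge = current × time).
So C⁻² = s⁻²·A⁻².
Sv = J/kg (equivalent dose = energy per mass),
    = m²·s⁻².
So Sv² = m⁴·s⁻⁴.
Combining: C⁻²·Sv² = (s⁻²·A⁻²) · (m⁴·s⁻⁴) = m⁴·s⁻⁶·A⁻².

m⁴·s⁻⁶·A⁻²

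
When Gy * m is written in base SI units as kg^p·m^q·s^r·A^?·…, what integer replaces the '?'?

0

Gy = J/kg (absorbed dose = energy per mass),
    = m²·s⁻².
Combining: Gy·m = (m²·s⁻²) · m = m³·s⁻².
The exponent of A is 0.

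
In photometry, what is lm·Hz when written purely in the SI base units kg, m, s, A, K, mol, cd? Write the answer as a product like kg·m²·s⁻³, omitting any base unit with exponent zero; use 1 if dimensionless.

lm = cd·sr = cd (luminous flux; sr is dimensionless).
Hz = 1/s = s⁻¹ (frequency is cycles per second).
Combining: lm·Hz = cd · s⁻¹ = s⁻¹·cd.

s⁻¹·cd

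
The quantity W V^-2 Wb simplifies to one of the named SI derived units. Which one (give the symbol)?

W = kg·m²·s⁻³.
V = kg·m²·s⁻³·A⁻¹.
So V⁻² = kg⁻²·m⁻⁴·s⁶·A².
Wb = kg·m²·s⁻²·A⁻¹.
Combining: W·V⁻²·Wb = (kg·m²·s⁻³) · (kg⁻²·m⁻⁴·s⁶·A²) · (kg·m²·s⁻²·A⁻¹) = s·A.
s·A is the base-SI form of the coulomb.

C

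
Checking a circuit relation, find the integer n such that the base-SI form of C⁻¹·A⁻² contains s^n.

C = s·A.
So C⁻¹ = s⁻¹·A⁻¹.
Combining: C⁻¹·A⁻² = (s⁻¹·A⁻¹) · A⁻² = s⁻¹·A⁻³.
The exponent of s is -1.

-1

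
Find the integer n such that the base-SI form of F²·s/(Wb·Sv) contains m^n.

-8

Wb = kg·m²·s⁻²·A⁻¹.
So Wb⁻¹ = kg⁻¹·m⁻²·s²·A.
F = kg⁻¹·m⁻²·s⁴·A².
So F² = kg⁻²·m⁻⁴·s⁸·A⁴.
Sv = m²·s⁻².
So Sv⁻¹ = m⁻²·s².
Combining: Wb⁻¹·F²·s·Sv⁻¹ = (kg⁻¹·m⁻²·s²·A) · (kg⁻²·m⁻⁴·s⁸·A⁴) · s · (m⁻²·s²) = kg⁻³·m⁻⁸·s¹³·A⁵.
The exponent of m is -8.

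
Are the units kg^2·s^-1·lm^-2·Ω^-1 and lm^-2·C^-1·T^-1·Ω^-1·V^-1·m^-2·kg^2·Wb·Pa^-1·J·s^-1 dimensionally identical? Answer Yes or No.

Left side:
  lm = cd·sr = cd (luminous flux; sr is dimensionless).
  So lm⁻² = cd⁻².
  Ω = V/A (resistance = voltage per current),
      = kg·m²·s⁻³·A⁻².
  So Ω⁻¹ = kg⁻¹·m⁻²·s³·A².
  Combining: kg²·s⁻¹·lm⁻²·Ω⁻¹ = kg² · s⁻¹ · cd⁻² · (kg⁻¹·m⁻²·s³·A²) = kg·m⁻²·s²·A²·cd⁻².
Right side:
  lm = cd·sr = cd (luminous flux; sr is dimensionless).
  So lm⁻² = cd⁻².
  C = A·s = s·A (charge = current × time).
  So C⁻¹ = s⁻¹·A⁻¹.
  T = Wb/m² (flux density = flux per area),
      = kg·s⁻²·A⁻¹.
  So T⁻¹ = kg⁻¹·s²·A.
  Ω = V/A (resistance = voltage per current),
      = kg·m²·s⁻³·A⁻².
  So Ω⁻¹ = kg⁻¹·m⁻²·s³·A².
  V = W/A (potential = power per current),
      = kg·m²·s⁻³·A⁻¹.
  So V⁻¹ = kg⁻¹·m⁻²·s³·A.
  Wb = V·s (flux: a volt is a weber per second),
      = kg·m²·s⁻²·A⁻¹.
  Pa = N/m² (pressure = force per area),
      = kg·m⁻¹·s⁻².
  So Pa⁻¹ = kg⁻¹·m·s².
  J = N·m (work = force × distance),
      = kg·m²·s⁻².
  Combining: lm⁻²·C⁻¹·T⁻¹·Ω⁻¹·V⁻¹·m⁻²·kg²·Wb·Pa⁻¹·J·s⁻¹ = cd⁻² · (s⁻¹·A⁻¹) · (kg⁻¹·s²·A) · (kg⁻¹·m⁻²·s³·A²) · (kg⁻¹·m⁻²·s³·A) · m⁻² · kg² · (kg·m²·s⁻²·A⁻¹) · (kg⁻¹·m·s²) · (kg·m²·s⁻²) · s⁻¹ = m⁻¹·s⁴·A²·cd⁻².
Left is kg·m⁻²·s²·A²·cd⁻²; right is m⁻¹·s⁴·A²·cd⁻² — different.

No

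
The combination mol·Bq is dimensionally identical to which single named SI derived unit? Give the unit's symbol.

kat

Bq = 1/s = s⁻¹ (activity is decays per second).
Combining: mol·Bq = mol · s⁻¹ = s⁻¹·mol.
s⁻¹·mol is the base-SI form of the katal.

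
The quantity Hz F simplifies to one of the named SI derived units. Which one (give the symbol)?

Hz = 1/s = s⁻¹ (frequency is cycles per second).
F = C/V (capacitance = charge per voltage),
    = A·s/(kg·m²·s⁻³·A⁻¹) (substituting C and V),
    = kg⁻¹·m⁻²·s⁴·A².
Combining: Hz·F = s⁻¹ · (kg⁻¹·m⁻²·s⁴·A²) = kg⁻¹·m⁻²·s³·A².
kg⁻¹·m⁻²·s³·A² is the base-SI form of the siemens.

S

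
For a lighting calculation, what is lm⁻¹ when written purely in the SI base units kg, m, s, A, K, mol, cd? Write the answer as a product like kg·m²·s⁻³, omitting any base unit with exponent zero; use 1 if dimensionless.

lm = cd·sr = cd (luminous flux; sr is dimensionless).
So lm⁻¹ = cd⁻¹.

cd⁻¹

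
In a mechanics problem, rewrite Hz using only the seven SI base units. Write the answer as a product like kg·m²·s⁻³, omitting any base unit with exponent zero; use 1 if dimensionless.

s⁻¹

Hz = 1/s = s⁻¹ (frequency is cycles per second).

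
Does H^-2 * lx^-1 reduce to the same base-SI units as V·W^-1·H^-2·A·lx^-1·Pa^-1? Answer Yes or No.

Left side:
  H = Wb/A (inductance = flux per current),
      = kg·m²·s⁻²·A⁻².
  So H⁻² = kg⁻²·m⁻⁴·s⁴·A⁴.
  lx = lm/m² (illuminance = luminous flux per area),
      = m⁻²·cd.
  So lx⁻¹ = m²·cd⁻¹.
  Combining: H⁻²·lx⁻¹ = (kg⁻²·m⁻⁴·s⁴·A⁴) · (m²·cd⁻¹) = kg⁻²·m⁻²·s⁴·A⁴·cd⁻¹.
Right side:
  V = kg·m²·s⁻³·A⁻¹.
  W = kg·m²·s⁻³.
  So W⁻¹ = kg⁻¹·m⁻²·s³.
  H = kg·m²·s⁻²·A⁻².
  So H⁻² = kg⁻²·m⁻⁴·s⁴·A⁴.
  lx = m⁻²·cd.
  So lx⁻¹ = m²·cd⁻¹.
  Pa = kg·m⁻¹·s⁻².
  So Pa⁻¹ = kg⁻¹·m·s².
  Combining: V·W⁻¹·H⁻²·A·lx⁻¹·Pa⁻¹ = (kg·m²·s⁻³·A⁻¹) · (kg⁻¹·m⁻²·s³) · (kg⁻²·m⁻⁴·s⁴·A⁴) · A · (m²·cd⁻¹) · (kg⁻¹·m·s²) = kg⁻³·m⁻¹·s⁶·A⁴·cd⁻¹.
Left is kg⁻²·m⁻²·s⁴·A⁴·cd⁻¹; right is kg⁻³·m⁻¹·s⁶·A⁴·cd⁻¹ — different.

No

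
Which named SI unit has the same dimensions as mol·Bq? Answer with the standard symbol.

Bq = 1/s = s⁻¹ (activity is decays per second).
Combining: mol·Bq = mol · s⁻¹ = s⁻¹·mol.
s⁻¹·mol is the base-SI form of the katal.

kat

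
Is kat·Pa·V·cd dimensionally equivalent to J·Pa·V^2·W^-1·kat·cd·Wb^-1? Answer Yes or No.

Yes

Left side:
  kat = mol/s = s⁻¹·mol (catalytic activity).
  Pa = N/m² (pressure = force per area),
      = kg·m⁻¹·s⁻².
  V = W/A (potential = power per current),
      = kg·m²·s⁻³·A⁻¹.
  Combining: kat·Pa·V·cd = (s⁻¹·mol) · (kg·m⁻¹·s⁻²) · (kg·m²·s⁻³·A⁻¹) · cd = kg²·m·s⁻⁶·A⁻¹·mol·cd.
Right side:
  J = kg·m²·s⁻².
  Pa = kg·m⁻¹·s⁻².
  V = kg·m²·s⁻³·A⁻¹.
  So V² = kg²·m⁴·s⁻⁶·A⁻².
  W = kg·m²·s⁻³.
  So W⁻¹ = kg⁻¹·m⁻²·s³.
  kat = s⁻¹·mol.
  Wb = kg·m²·s⁻²·A⁻¹.
  So Wb⁻¹ = kg⁻¹·m⁻²·s²·A.
  Combining: J·Pa·V²·W⁻¹·kat·cd·Wb⁻¹ = (kg·m²·s⁻²) · (kg·m⁻¹·s⁻²) · (kg²·m⁴·s⁻⁶·A⁻²) · (kg⁻¹·m⁻²·s³) · (s⁻¹·mol) · cd · (kg⁻¹·m⁻²·s²·A) = kg²·m·s⁻⁶·A⁻¹·mol·cd.
Both reduce to kg²·m·s⁻⁶·A⁻¹·mol·cd.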